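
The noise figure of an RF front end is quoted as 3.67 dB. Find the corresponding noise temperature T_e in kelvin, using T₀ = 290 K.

385 K

F = 10^(3.67/10) = 2.32809
T_e = (F − 1)·T₀ = (2.32809 − 1) × 290 = 385 K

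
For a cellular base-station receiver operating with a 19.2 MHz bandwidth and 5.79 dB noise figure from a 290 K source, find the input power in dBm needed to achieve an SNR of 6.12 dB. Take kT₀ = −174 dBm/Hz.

Sensitivity = −174 + 10 log₁₀(B) + NF + SNR_min
= −174 + 72.83 + 5.79 + 6.12
= −89.26 dBm → −89.3 dBm

−89.3 dBm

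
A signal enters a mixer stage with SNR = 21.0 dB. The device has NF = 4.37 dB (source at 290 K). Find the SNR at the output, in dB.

16.63 dB

By definition F = SNR_in/SNR_out, so in dB: SNR_out = SNR_in − NF
SNR_out = 21.0 − 4.37 = 16.63 dB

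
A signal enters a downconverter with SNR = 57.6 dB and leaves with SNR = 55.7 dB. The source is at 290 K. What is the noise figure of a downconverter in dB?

NF (dB) = SNR_in(dB) − SNR_out(dB) when the source is at T₀
NF = 57.6 − 55.7 = 1.9 dB

1.9 dB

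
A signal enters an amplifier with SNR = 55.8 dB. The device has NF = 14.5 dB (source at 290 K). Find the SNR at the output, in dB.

By definition F = SNR_in/SNR_out, so in dB: SNR_out = SNR_in − NF
SNR_out = 55.8 − 14.5 = 41.3 dB

41.3 dB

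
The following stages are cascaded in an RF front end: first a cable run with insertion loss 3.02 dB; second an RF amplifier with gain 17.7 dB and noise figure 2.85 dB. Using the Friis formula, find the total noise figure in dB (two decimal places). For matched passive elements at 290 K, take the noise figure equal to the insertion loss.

5.87 dB

Convert to linear (a loss of L dB is a gain of −L dB): F_i = 10^(NF_i/10), G_i = 10^(G_i,dB/10)
  Stage 1: F_1 = 10^(3.02/10) = 2.004, G_1 = 10^(−3.02/10) = 0.4989
  Stage 2: F_2 = 10^(2.85/10) = 1.928, G_2 = 10^(17.7/10) = 58.88
Friis cascade:
  F = 2.004 + (1.928 − 1)/0.4989 = 3.864
NF = 10 log₁₀(3.864) = 5.87 dB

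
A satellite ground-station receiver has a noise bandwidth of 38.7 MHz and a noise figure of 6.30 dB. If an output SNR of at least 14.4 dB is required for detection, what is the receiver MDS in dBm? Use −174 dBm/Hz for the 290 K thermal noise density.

−77.4 dBm

Sensitivity = −174 + 10 log₁₀(B) + NF + SNR_min
= −174 + 75.88 + 6.30 + 14.4
= −77.42 dBm → −77.4 dBm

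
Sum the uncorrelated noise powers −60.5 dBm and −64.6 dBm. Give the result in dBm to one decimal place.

−59.1 dBm

Convert to linear, add, convert back:
P₁ = 8.91×10⁻¹⁰ W, P₂ = 3.47×10⁻¹⁰ W
P_tot = 1.24×10⁻⁹ W → 10 log₁₀(P_tot / 10⁻³) = −59.1 dBm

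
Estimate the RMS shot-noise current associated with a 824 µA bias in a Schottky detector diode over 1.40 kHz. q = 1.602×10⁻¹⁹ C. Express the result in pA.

608 pA

I_n = √(2qI·B)
2qI·B = 2 × 1.602×10⁻¹⁹ × 8.24×10⁻⁴ × 1.40×10³ = 3.70×10⁻¹⁹ A²
I_n = √(3.70×10⁻¹⁹) = 6.08×10⁻¹⁰ A = 608 pA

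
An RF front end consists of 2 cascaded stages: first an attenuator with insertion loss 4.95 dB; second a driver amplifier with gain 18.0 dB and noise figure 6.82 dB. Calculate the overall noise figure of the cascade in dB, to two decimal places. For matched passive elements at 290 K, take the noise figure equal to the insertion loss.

Convert to linear (a loss of L dB is a gain of −L dB): F_i = 10^(NF_i/10), G_i = 10^(G_i,dB/10)
  Stage 1: F_1 = 10^(4.95/10) = 3.126, G_1 = 10^(−4.95/10) = 0.3199
  Stage 2: F_2 = 10^(6.82/10) = 4.808, G_2 = 10^(18.0/10) = 63.10
Friis cascade:
  F = 3.126 + (4.808 − 1)/0.3199 = 15.03
NF = 10 log₁₀(15.03) = 11.77 dB

11.77 dB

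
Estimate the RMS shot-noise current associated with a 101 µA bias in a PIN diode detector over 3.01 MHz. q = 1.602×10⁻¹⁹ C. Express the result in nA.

I_n = √(2qI·B)
2qI·B = 2 × 1.602×10⁻¹⁹ × 1.01×10⁻⁴ × 3.01×10⁶ = 9.74×10⁻¹⁷ A²
I_n = √(9.74×10⁻¹⁷) = 9.87×10⁻⁹ A = 9.87 nA

9.87 nA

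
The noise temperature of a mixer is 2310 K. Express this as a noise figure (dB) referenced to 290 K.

9.53 dB

F = 1 + T_e/T₀ = 1 + 2310/290 = 8.96552
NF = 10 log₁₀(8.96552) = 9.53 dB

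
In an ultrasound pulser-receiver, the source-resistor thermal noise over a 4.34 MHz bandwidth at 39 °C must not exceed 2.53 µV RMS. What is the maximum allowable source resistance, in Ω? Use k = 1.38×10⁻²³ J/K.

85.6 Ω

T = 39 °C + 273.15 = 312.15 K
Johnson–Nyquist: V_n = √(4kTRB) ⇒ R = V_n² / (4kTB)
4kTB = 4 × 1.38×10⁻²³ × 312.15 × 4.34×10⁶ = 7.48×10⁻¹⁴
R = (2.53×10⁻⁶)² / 7.48×10⁻¹⁴ = 8.56×10¹ Ω = 85.6 Ω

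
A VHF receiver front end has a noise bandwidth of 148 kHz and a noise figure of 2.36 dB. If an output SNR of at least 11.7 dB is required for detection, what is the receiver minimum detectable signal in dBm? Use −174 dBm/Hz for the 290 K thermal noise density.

Sensitivity = −174 + 10 log₁₀(B) + NF + SNR_min
= −174 + 51.7 + 2.36 + 11.7
= −108.24 dBm → −108.2 dBm

−108.2 dBm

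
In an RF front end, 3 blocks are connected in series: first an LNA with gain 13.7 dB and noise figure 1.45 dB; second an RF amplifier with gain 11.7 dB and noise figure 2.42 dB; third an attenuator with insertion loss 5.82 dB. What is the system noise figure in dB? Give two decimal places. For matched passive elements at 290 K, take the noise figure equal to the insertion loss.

1.57 dB

Convert to linear (a loss of L dB is a gain of −L dB): F_i = 10^(NF_i/10), G_i = 10^(G_i,dB/10)
  Stage 1: F_1 = 10^(1.45/10) = 1.396, G_1 = 10^(13.7/10) = 23.44
  Stage 2: F_2 = 10^(2.42/10) = 1.746, G_2 = 10^(11.7/10) = 14.79
  Stage 3: F_3 = 10^(5.82/10) = 3.819, G_3 = 10^(−5.82/10) = 0.2618
Friis cascade:
  F = 1.396 + (1.746 − 1)/23.44 + (3.819 − 1)/346.7 = 1.436
NF = 10 log₁₀(1.436) = 1.57 dB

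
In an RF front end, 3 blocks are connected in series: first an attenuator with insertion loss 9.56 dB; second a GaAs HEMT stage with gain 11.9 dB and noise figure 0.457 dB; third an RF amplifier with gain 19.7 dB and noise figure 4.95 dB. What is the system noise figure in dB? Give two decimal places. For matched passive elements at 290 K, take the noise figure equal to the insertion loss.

Convert to linear (a loss of L dB is a gain of −L dB): F_i = 10^(NF_i/10), G_i = 10^(G_i,dB/10)
  Stage 1: F_1 = 10^(9.56/10) = 9.036, G_1 = 10^(−9.56/10) = 0.1107
  Stage 2: F_2 = 10^(0.457/10) = 1.111, G_2 = 10^(11.9/10) = 15.49
  Stage 3: F_3 = 10^(4.95/10) = 3.126, G_3 = 10^(19.7/10) = 93.33
Friis cascade:
  F = 9.036 + (1.111 − 1)/0.1107 + (3.126 − 1)/1.714 = 11.28
NF = 10 log₁₀(11.28) = 10.52 dB

10.52 dB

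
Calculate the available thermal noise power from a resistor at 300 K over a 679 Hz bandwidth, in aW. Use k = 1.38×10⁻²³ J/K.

P_n = kTB = 1.38×10⁻²³ × 300 × 6.79×10² = 2.81×10⁻¹⁸ W = 2.81 aW

2.81 aW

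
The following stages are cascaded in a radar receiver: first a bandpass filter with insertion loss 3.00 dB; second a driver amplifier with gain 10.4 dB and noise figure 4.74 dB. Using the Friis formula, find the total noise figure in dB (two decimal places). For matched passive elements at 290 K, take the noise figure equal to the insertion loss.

Convert to linear (a loss of L dB is a gain of −L dB): F_i = 10^(NF_i/10), G_i = 10^(G_i,dB/10)
  Stage 1: F_1 = 10^(3.00/10) = 1.995, G_1 = 10^(−3.00/10) = 0.5012
  Stage 2: F_2 = 10^(4.74/10) = 2.979, G_2 = 10^(10.4/10) = 10.96
Friis cascade:
  F = 1.995 + (2.979 − 1)/0.5012 = 5.943
NF = 10 log₁₀(5.943) = 7.74 dB

7.74 dB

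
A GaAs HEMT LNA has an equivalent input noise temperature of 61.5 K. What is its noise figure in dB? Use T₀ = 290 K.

0.835 dB

F = 1 + T_e/T₀ = 1 + 61.5/290 = 1.21207
NF = 10 log₁₀(1.21207) = 0.835 dB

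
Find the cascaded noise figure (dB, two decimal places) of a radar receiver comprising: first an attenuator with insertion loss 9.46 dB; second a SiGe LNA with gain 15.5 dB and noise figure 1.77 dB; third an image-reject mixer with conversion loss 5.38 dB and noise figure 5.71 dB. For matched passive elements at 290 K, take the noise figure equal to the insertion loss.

11.45 dB

Convert to linear (a loss of L dB is a gain of −L dB): F_i = 10^(NF_i/10), G_i = 10^(G_i,dB/10)
  Stage 1: F_1 = 10^(9.46/10) = 8.831, G_1 = 10^(−9.46/10) = 0.1132
  Stage 2: F_2 = 10^(1.77/10) = 1.503, G_2 = 10^(15.5/10) = 35.48
  Stage 3: F_3 = 10^(5.71/10) = 3.724, G_3 = 10^(−5.38/10) = 0.2897
Friis cascade:
  F = 8.831 + (1.503 − 1)/0.1132 + (3.724 − 1)/4.018 = 13.95
NF = 10 log₁₀(13.95) = 11.45 dB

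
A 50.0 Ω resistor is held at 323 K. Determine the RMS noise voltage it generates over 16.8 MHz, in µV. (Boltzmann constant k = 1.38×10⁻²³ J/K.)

V_n = √(4kTRB)
4kTRB = 4 × 1.38×10⁻²³ × 323 × 5.00×10¹ × 1.68×10⁷ = 1.50×10⁻¹¹ V²
V_n = √(1.50×10⁻¹¹) = 3.87×10⁻⁶ V = 3.87 µV

3.87 µV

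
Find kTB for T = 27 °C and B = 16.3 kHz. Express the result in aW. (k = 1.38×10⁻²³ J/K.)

67.5 aW

T = 27 °C + 273.15 = 300.15 K
P_n = kTB = 1.38×10⁻²³ × 300.15 × 1.63×10⁴ = 6.75×10⁻¹⁷ W = 67.5 aW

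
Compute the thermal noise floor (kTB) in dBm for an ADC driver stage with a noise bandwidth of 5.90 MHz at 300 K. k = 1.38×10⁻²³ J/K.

−106.1 dBm

P_n = kTB = 1.38×10⁻²³ × 300 × 5.90×10⁶ = 2.44×10⁻¹⁴ W
In dBm: 10 log₁₀(2.44×10⁻¹⁴ / 10⁻³) = −106.1 dBm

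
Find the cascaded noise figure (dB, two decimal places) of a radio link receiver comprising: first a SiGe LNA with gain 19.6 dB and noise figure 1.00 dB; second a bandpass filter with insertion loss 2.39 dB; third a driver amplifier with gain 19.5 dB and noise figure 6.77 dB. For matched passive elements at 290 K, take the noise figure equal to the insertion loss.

Convert to linear (a loss of L dB is a gain of −L dB): F_i = 10^(NF_i/10), G_i = 10^(G_i,dB/10)
  Stage 1: F_1 = 10^(1.00/10) = 1.259, G_1 = 10^(19.6/10) = 91.20
  Stage 2: F_2 = 10^(2.39/10) = 1.734, G_2 = 10^(−2.39/10) = 0.5768
  Stage 3: F_3 = 10^(6.77/10) = 4.753, G_3 = 10^(19.5/10) = 89.13
Friis cascade:
  F = 1.259 + (1.734 − 1)/91.20 + (4.753 − 1)/52.60 = 1.338
NF = 10 log₁₀(1.338) = 1.27 dB

1.27 dB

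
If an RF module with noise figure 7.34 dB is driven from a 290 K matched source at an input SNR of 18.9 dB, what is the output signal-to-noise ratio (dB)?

By definition F = SNR_in/SNR_out, so in dB: SNR_out = SNR_in − NF
SNR_out = 18.9 − 7.34 = 11.56 dB

11.56 dB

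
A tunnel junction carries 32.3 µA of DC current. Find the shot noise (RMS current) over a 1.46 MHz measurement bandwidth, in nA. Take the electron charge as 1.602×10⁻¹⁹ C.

I_n = √(2qI·B)
2qI·B = 2 × 1.602×10⁻¹⁹ × 3.23×10⁻⁵ × 1.46×10⁶ = 1.51×10⁻¹⁷ A²
I_n = √(1.51×10⁻¹⁷) = 3.89×10⁻⁹ A = 3.89 nA

3.89 nA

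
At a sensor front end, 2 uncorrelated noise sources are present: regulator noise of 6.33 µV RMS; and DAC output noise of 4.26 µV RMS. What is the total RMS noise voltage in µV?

7.63 µV

Uncorrelated sources add in power (mean-square): V_tot = √(ΣV_i²)
V_tot = √[(6.33×10⁻⁶)² + (4.26×10⁻⁶)²] = 7.63×10⁻⁶ V = 7.63 µV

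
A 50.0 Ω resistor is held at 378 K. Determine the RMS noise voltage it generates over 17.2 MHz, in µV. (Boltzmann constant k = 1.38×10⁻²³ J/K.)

V_n = √(4kTRB)
4kTRB = 4 × 1.38×10⁻²³ × 378 × 5.00×10¹ × 1.72×10⁷ = 1.79×10⁻¹¹ V²
V_n = √(1.79×10⁻¹¹) = 4.24×10⁻⁶ V = 4.24 µV

4.24 µV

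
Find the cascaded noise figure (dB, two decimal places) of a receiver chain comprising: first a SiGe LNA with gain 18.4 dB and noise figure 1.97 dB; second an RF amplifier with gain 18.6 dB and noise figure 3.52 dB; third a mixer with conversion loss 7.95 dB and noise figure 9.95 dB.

Convert to linear (a loss of L dB is a gain of −L dB): F_i = 10^(NF_i/10), G_i = 10^(G_i,dB/10)
  Stage 1: F_1 = 10^(1.97/10) = 1.574, G_1 = 10^(18.4/10) = 69.18
  Stage 2: F_2 = 10^(3.52/10) = 2.249, G_2 = 10^(18.6/10) = 72.44
  Stage 3: F_3 = 10^(9.95/10) = 9.886, G_3 = 10^(−7.95/10) = 0.1603
Friis cascade:
  F = 1.574 + (2.249 − 1)/69.18 + (9.886 − 1)/5012 = 1.594
NF = 10 log₁₀(1.594) = 2.02 dB

2.02 dB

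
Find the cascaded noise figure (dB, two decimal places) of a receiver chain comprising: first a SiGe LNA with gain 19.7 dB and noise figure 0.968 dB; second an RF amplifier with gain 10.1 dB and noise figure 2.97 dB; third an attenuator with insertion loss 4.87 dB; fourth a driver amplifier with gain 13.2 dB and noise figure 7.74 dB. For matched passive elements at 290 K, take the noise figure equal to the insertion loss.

1.07 dB

Convert to linear (a loss of L dB is a gain of −L dB): F_i = 10^(NF_i/10), G_i = 10^(G_i,dB/10)
  Stage 1: F_1 = 10^(0.968/10) = 1.250, G_1 = 10^(19.7/10) = 93.33
  Stage 2: F_2 = 10^(2.97/10) = 1.982, G_2 = 10^(10.1/10) = 10.23
  Stage 3: F_3 = 10^(4.87/10) = 3.069, G_3 = 10^(−4.87/10) = 0.3258
  Stage 4: F_4 = 10^(7.74/10) = 5.943, G_4 = 10^(13.2/10) = 20.89
Friis cascade:
  F = 1.250 + (1.982 − 1)/93.33 + (3.069 − 1)/955.0 + (5.943 − 1)/311.2 = 1.278
NF = 10 log₁₀(1.278) = 1.07 dB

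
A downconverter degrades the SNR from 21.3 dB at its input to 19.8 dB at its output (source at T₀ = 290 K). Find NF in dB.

1.5 dB

NF (dB) = SNR_in(dB) − SNR_out(dB) when the source is at T₀
NF = 21.3 − 19.8 = 1.5 dB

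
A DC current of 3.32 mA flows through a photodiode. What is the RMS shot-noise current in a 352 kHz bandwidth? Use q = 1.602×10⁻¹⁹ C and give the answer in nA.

19.4 nA

I_n = √(2qI·B)
2qI·B = 2 × 1.602×10⁻¹⁹ × 3.32×10⁻³ × 3.52×10⁵ = 3.74×10⁻¹⁶ A²
I_n = √(3.74×10⁻¹⁶) = 1.94×10⁻⁸ A = 19.4 nA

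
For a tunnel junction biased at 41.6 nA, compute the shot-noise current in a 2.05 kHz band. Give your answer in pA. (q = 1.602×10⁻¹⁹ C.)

I_n = √(2qI·B)
2qI·B = 2 × 1.602×10⁻¹⁹ × 4.16×10⁻⁸ × 2.05×10³ = 2.73×10⁻²³ A²
I_n = √(2.73×10⁻²³) = 5.23×10⁻¹² A = 5.23 pA

5.23 pA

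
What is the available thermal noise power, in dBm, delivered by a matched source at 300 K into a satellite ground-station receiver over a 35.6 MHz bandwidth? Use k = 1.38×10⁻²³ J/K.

−98.3 dBm

P_n = kTB = 1.38×10⁻²³ × 300 × 3.56×10⁷ = 1.47×10⁻¹³ W
In dBm: 10 log₁₀(1.47×10⁻¹³ / 10⁻³) = −98.3 dBm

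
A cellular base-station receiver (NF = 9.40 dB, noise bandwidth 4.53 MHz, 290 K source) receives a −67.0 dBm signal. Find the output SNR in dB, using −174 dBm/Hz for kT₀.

31.0 dB

Noise floor: N = −174 + 10 log₁₀(B) + NF
10 log₁₀(4.53×10⁶) = 66.56 dB
N = −174 + 66.56 + 9.40 = −98.04 dBm
SNR = P_sig − N = −67.0 − (−98.04) = 31.04 dB → 31.0 dB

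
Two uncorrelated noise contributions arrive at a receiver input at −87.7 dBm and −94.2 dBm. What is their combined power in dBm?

−86.8 dBm

Convert to linear, add, convert back:
P₁ = 1.70×10⁻¹² W, P₂ = 3.80×10⁻¹³ W
P_tot = 2.08×10⁻¹² W → 10 log₁₀(P_tot / 10⁻³) = −86.8 dBm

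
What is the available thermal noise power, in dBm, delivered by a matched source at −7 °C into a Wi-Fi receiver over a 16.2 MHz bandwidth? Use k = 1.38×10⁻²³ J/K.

−102.3 dBm

T = −7 °C + 273.15 = 266.15 K
P_n = kTB = 1.38×10⁻²³ × 266.15 × 1.62×10⁷ = 5.95×10⁻¹⁴ W
In dBm: 10 log₁₀(5.95×10⁻¹⁴ / 10⁻³) = −102.3 dBm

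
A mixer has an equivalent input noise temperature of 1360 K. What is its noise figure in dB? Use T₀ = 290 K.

F = 1 + T_e/T₀ = 1 + 1360/290 = 5.68966
NF = 10 log₁₀(5.68966) = 7.55 dB

7.55 dB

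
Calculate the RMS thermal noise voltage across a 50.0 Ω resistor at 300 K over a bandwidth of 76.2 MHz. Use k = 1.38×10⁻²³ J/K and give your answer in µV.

7.94 µV

V_n = √(4kTRB)
4kTRB = 4 × 1.38×10⁻²³ × 300 × 5.00×10¹ × 7.62×10⁷ = 6.31×10⁻¹¹ V²
V_n = √(6.31×10⁻¹¹) = 7.94×10⁻⁶ V = 7.94 µV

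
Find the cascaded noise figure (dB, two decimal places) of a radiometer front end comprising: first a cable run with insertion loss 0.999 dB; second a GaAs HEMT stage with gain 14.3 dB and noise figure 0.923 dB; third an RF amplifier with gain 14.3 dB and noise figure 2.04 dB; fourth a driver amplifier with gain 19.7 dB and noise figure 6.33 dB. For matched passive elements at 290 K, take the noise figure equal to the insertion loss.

Convert to linear (a loss of L dB is a gain of −L dB): F_i = 10^(NF_i/10), G_i = 10^(G_i,dB/10)
  Stage 1: F_1 = 10^(0.999/10) = 1.259, G_1 = 10^(−0.999/10) = 0.7945
  Stage 2: F_2 = 10^(0.923/10) = 1.237, G_2 = 10^(14.3/10) = 26.92
  Stage 3: F_3 = 10^(2.04/10) = 1.600, G_3 = 10^(14.3/10) = 26.92
  Stage 4: F_4 = 10^(6.33/10) = 4.295, G_4 = 10^(19.7/10) = 93.33
Friis cascade:
  F = 1.259 + (1.237 − 1)/0.7945 + (1.600 − 1)/21.38 + (4.295 − 1)/575.6 = 1.590
NF = 10 log₁₀(1.590) = 2.02 dB

2.02 dB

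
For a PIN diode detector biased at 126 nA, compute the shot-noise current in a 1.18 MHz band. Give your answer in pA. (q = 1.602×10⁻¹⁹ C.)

218 pA

I_n = √(2qI·B)
2qI·B = 2 × 1.602×10⁻¹⁹ × 1.26×10⁻⁷ × 1.18×10⁶ = 4.76×10⁻²⁰ A²
I_n = √(4.76×10⁻²⁰) = 2.18×10⁻¹⁰ A = 218 pA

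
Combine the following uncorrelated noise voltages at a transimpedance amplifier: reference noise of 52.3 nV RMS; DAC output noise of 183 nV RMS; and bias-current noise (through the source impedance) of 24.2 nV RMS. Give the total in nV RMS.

192 nV

Uncorrelated sources add in power (mean-square): V_tot = √(ΣV_i²)
V_tot = √[(5.23×10⁻⁸)² + (1.83×10⁻⁷)² + (2.42×10⁻⁸)²] = 1.92×10⁻⁷ V = 192 nV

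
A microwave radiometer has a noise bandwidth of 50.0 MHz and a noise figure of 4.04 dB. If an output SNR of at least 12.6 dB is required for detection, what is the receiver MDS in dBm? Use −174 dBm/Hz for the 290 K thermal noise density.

−80.4 dBm

Sensitivity = −174 + 10 log₁₀(B) + NF + SNR_min
= −174 + 76.99 + 4.04 + 12.6
= −80.37 dBm → −80.4 dBm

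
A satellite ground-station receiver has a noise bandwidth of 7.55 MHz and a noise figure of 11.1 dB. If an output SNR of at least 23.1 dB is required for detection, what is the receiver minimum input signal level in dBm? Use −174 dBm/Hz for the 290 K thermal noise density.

−71.0 dBm

Sensitivity = −174 + 10 log₁₀(B) + NF + SNR_min
= −174 + 68.78 + 11.1 + 23.1
= −71.02 dBm → −71.0 dBm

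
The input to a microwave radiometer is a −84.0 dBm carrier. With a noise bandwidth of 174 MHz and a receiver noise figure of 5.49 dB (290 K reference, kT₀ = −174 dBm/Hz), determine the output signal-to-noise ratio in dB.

Noise floor: N = −174 + 10 log₁₀(B) + NF
10 log₁₀(1.74×10⁸) = 82.41 dB
N = −174 + 82.41 + 5.49 = −86.10 dBm
SNR = P_sig − N = −84.0 − (−86.10) = 2.10 dB → 2.1 dB

2.1 dB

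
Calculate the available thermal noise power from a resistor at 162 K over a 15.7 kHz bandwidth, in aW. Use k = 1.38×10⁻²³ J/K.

P_n = kTB = 1.38×10⁻²³ × 162 × 1.57×10⁴ = 3.51×10⁻¹⁷ W = 35.1 aW

35.1 aW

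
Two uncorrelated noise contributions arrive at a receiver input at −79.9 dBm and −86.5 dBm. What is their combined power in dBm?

−79.0 dBm

Convert to linear, add, convert back:
P₁ = 1.02×10⁻¹¹ W, P₂ = 2.24×10⁻¹² W
P_tot = 1.25×10⁻¹¹ W → 10 log₁₀(P_tot / 10⁻³) = −79.0 dBm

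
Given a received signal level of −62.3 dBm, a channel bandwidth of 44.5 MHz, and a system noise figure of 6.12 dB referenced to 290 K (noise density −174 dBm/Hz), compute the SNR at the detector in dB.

29.1 dB

Noise floor: N = −174 + 10 log₁₀(B) + NF
10 log₁₀(4.45×10⁷) = 76.48 dB
N = −174 + 76.48 + 6.12 = −91.40 dBm
SNR = P_sig − N = −62.3 − (−91.40) = 29.10 dB → 29.1 dB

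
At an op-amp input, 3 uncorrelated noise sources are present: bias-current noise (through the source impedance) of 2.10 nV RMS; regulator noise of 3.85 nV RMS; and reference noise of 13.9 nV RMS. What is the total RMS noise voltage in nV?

14.6 nV

Uncorrelated sources add in power (mean-square): V_tot = √(ΣV_i²)
V_tot = √[(2.10×10⁻⁹)² + (3.85×10⁻⁹)² + (1.39×10⁻⁸)²] = 1.46×10⁻⁸ V = 14.6 nV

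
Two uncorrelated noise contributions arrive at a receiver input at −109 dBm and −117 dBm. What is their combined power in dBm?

Convert to linear, add, convert back:
P₁ = 1.26×10⁻¹⁴ W, P₂ = 2.00×10⁻¹⁵ W
P_tot = 1.46×10⁻¹⁴ W → 10 log₁₀(P_tot / 10⁻³) = −108.4 dBm

−108.4 dBm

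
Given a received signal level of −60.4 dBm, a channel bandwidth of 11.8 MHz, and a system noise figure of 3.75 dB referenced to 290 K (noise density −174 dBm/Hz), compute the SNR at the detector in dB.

39.1 dB

Noise floor: N = −174 + 10 log₁₀(B) + NF
10 log₁₀(1.18×10⁷) = 70.72 dB
N = −174 + 70.72 + 3.75 = −99.53 dBm
SNR = P_sig − N = −60.4 − (−99.53) = 39.13 dB → 39.1 dB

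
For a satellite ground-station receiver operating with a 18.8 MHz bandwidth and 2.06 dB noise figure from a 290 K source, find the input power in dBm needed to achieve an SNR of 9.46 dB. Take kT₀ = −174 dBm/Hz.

Sensitivity = −174 + 10 log₁₀(B) + NF + SNR_min
= −174 + 72.74 + 2.06 + 9.46
= −89.74 dBm → −89.7 dBm

−89.7 dBm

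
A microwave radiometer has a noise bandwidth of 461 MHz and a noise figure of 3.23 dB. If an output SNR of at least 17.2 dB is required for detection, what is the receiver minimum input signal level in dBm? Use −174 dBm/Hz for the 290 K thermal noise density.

Sensitivity = −174 + 10 log₁₀(B) + NF + SNR_min
= −174 + 86.64 + 3.23 + 17.2
= −66.93 dBm → −66.9 dBm

−66.9 dBm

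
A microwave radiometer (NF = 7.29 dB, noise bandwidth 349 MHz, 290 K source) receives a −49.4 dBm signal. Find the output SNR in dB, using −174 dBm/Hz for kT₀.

Noise floor: N = −174 + 10 log₁₀(B) + NF
10 log₁₀(3.49×10⁸) = 85.43 dB
N = −174 + 85.43 + 7.29 = −81.28 dBm
SNR = P_sig − N = −49.4 − (−81.28) = 31.88 dB → 31.9 dB

31.9 dB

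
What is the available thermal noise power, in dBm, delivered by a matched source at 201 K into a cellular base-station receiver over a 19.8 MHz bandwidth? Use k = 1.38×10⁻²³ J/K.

−102.6 dBm

P_n = kTB = 1.38×10⁻²³ × 201 × 1.98×10⁷ = 5.49×10⁻¹⁴ W
In dBm: 10 log₁₀(5.49×10⁻¹⁴ / 10⁻³) = −102.6 dBm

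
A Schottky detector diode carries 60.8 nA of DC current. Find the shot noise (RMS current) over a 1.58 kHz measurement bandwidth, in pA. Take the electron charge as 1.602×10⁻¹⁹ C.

5.55 pA

I_n = √(2qI·B)
2qI·B = 2 × 1.602×10⁻¹⁹ × 6.08×10⁻⁸ × 1.58×10³ = 3.08×10⁻²³ A²
I_n = √(3.08×10⁻²³) = 5.55×10⁻¹² A = 5.55 pA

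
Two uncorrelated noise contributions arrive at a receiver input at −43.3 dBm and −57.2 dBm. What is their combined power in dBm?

Convert to linear, add, convert back:
P₁ = 4.68×10⁻⁸ W, P₂ = 1.91×10⁻⁹ W
P_tot = 4.87×10⁻⁸ W → 10 log₁₀(P_tot / 10⁻³) = −43.1 dBm

−43.1 dBm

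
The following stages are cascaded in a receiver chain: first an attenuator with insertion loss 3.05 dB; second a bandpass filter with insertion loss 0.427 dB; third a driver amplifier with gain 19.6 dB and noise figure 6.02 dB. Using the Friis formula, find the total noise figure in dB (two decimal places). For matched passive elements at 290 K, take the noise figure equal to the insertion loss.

9.50 dB

Convert to linear (a loss of L dB is a gain of −L dB): F_i = 10^(NF_i/10), G_i = 10^(G_i,dB/10)
  Stage 1: F_1 = 10^(3.05/10) = 2.018, G_1 = 10^(−3.05/10) = 0.4955
  Stage 2: F_2 = 10^(0.427/10) = 1.103, G_2 = 10^(−0.427/10) = 0.9064
  Stage 3: F_3 = 10^(6.02/10) = 3.999, G_3 = 10^(19.6/10) = 91.20
Friis cascade:
  F = 2.018 + (1.103 − 1)/0.4955 + (3.999 − 1)/0.4491 = 8.906
NF = 10 log₁₀(8.906) = 9.50 dB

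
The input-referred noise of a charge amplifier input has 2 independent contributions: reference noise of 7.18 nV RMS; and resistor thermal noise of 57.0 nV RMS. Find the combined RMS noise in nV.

57.5 nV

Uncorrelated sources add in power (mean-square): V_tot = √(ΣV_i²)
V_tot = √[(7.18×10⁻⁹)² + (5.70×10⁻⁸)²] = 5.75×10⁻⁸ V = 57.5 nV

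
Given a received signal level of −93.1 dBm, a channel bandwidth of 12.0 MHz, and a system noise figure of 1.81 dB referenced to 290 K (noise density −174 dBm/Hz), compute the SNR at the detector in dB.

8.3 dB

Noise floor: N = −174 + 10 log₁₀(B) + NF
10 log₁₀(1.20×10⁷) = 70.79 dB
N = −174 + 70.79 + 1.81 = −101.40 dBm
SNR = P_sig − N = −93.1 − (−101.40) = 8.30 dB → 8.3 dB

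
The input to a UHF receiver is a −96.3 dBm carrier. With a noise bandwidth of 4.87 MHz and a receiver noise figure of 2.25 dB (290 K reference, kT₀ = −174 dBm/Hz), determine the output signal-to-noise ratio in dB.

Noise floor: N = −174 + 10 log₁₀(B) + NF
10 log₁₀(4.87×10⁶) = 66.88 dB
N = −174 + 66.88 + 2.25 = −104.87 dBm
SNR = P_sig − N = −96.3 − (−104.87) = 8.57 dB → 8.6 dB

8.6 dB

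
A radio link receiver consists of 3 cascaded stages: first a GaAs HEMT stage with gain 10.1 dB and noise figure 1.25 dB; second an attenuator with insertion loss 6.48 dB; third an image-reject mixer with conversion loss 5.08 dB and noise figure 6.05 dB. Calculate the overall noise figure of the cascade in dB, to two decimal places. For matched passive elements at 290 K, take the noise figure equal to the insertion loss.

4.75 dB

Convert to linear (a loss of L dB is a gain of −L dB): F_i = 10^(NF_i/10), G_i = 10^(G_i,dB/10)
  Stage 1: F_1 = 10^(1.25/10) = 1.334, G_1 = 10^(10.1/10) = 10.23
  Stage 2: F_2 = 10^(6.48/10) = 4.446, G_2 = 10^(−6.48/10) = 0.2249
  Stage 3: F_3 = 10^(6.05/10) = 4.027, G_3 = 10^(−5.08/10) = 0.3105
Friis cascade:
  F = 1.334 + (4.446 − 1)/10.23 + (4.027 − 1)/2.301 = 2.986
NF = 10 log₁₀(2.986) = 4.75 dB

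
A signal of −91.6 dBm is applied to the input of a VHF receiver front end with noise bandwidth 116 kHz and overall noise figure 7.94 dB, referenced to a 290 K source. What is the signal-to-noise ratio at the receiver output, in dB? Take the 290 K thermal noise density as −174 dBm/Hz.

23.8 dB

Noise floor: N = −174 + 10 log₁₀(B) + NF
10 log₁₀(1.16×10⁵) = 50.64 dB
N = −174 + 50.64 + 7.94 = −115.42 dBm
SNR = P_sig − N = −91.6 − (−115.42) = 23.82 dB → 23.8 dB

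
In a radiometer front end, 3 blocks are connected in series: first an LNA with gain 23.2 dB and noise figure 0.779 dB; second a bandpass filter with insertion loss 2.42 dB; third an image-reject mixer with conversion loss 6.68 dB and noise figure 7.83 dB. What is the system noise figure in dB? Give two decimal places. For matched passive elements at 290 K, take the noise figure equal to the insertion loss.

Convert to linear (a loss of L dB is a gain of −L dB): F_i = 10^(NF_i/10), G_i = 10^(G_i,dB/10)
  Stage 1: F_1 = 10^(0.779/10) = 1.196, G_1 = 10^(23.2/10) = 208.9
  Stage 2: F_2 = 10^(2.42/10) = 1.746, G_2 = 10^(−2.42/10) = 0.5728
  Stage 3: F_3 = 10^(7.83/10) = 6.067, G_3 = 10^(−6.68/10) = 0.2148
Friis cascade:
  F = 1.196 + (1.746 − 1)/208.9 + (6.067 − 1)/119.7 = 1.242
NF = 10 log₁₀(1.242) = 0.94 dB

0.94 dB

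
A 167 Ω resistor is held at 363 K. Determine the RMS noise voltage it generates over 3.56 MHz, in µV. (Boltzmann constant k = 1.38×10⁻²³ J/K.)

V_n = √(4kTRB)
4kTRB = 4 × 1.38×10⁻²³ × 363 × 1.67×10² × 3.56×10⁶ = 1.19×10⁻¹¹ V²
V_n = √(1.19×10⁻¹¹) = 3.45×10⁻⁶ V = 3.45 µV

3.45 µV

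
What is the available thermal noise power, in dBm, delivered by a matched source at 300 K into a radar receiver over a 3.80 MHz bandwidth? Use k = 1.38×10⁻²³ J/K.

P_n = kTB = 1.38×10⁻²³ × 300 × 3.80×10⁶ = 1.57×10⁻¹⁴ W
In dBm: 10 log₁₀(1.57×10⁻¹⁴ / 10⁻³) = −108.0 dBm

−108.0 dBm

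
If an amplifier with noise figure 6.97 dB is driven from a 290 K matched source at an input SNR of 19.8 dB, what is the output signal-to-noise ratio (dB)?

By definition F = SNR_in/SNR_out, so in dB: SNR_out = SNR_in − NF
SNR_out = 19.8 − 6.97 = 12.83 dB

12.83 dB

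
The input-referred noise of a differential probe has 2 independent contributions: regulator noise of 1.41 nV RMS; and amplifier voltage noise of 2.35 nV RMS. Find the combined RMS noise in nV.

2.74 nV

Uncorrelated sources add in power (mean-square): V_tot = √(ΣV_i²)
V_tot = √[(1.41×10⁻⁹)² + (2.35×10⁻⁹)²] = 2.74×10⁻⁹ V = 2.74 nV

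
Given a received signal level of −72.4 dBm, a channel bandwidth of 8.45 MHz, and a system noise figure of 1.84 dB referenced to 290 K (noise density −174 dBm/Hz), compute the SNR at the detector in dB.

Noise floor: N = −174 + 10 log₁₀(B) + NF
10 log₁₀(8.45×10⁶) = 69.27 dB
N = −174 + 69.27 + 1.84 = −102.89 dBm
SNR = P_sig − N = −72.4 − (−102.89) = 30.49 dB → 30.5 dB

30.5 dB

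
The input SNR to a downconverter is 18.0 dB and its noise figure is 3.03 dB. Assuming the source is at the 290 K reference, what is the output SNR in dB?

14.97 dB

By definition F = SNR_in/SNR_out, so in dB: SNR_out = SNR_in − NF
SNR_out = 18.0 − 3.03 = 14.97 dB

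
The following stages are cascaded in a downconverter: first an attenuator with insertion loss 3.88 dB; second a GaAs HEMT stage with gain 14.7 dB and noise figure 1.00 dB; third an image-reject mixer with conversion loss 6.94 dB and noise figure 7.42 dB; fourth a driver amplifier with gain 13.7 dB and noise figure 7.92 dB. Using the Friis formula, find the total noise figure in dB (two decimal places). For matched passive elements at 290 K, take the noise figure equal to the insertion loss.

Convert to linear (a loss of L dB is a gain of −L dB): F_i = 10^(NF_i/10), G_i = 10^(G_i,dB/10)
  Stage 1: F_1 = 10^(3.88/10) = 2.443, G_1 = 10^(−3.88/10) = 0.4093
  Stage 2: F_2 = 10^(1.00/10) = 1.259, G_2 = 10^(14.7/10) = 29.51
  Stage 3: F_3 = 10^(7.42/10) = 5.521, G_3 = 10^(−6.94/10) = 0.2023
  Stage 4: F_4 = 10^(7.92/10) = 6.194, G_4 = 10^(13.7/10) = 23.44
Friis cascade:
  F = 2.443 + (1.259 − 1)/0.4093 + (5.521 − 1)/12.08 + (6.194 − 1)/2.443 = 5.576
NF = 10 log₁₀(5.576) = 7.46 dB

7.46 dB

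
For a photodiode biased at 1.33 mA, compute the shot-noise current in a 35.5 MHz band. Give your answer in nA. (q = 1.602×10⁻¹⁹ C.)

123 nA

I_n = √(2qI·B)
2qI·B = 2 × 1.602×10⁻¹⁹ × 1.33×10⁻³ × 3.55×10⁷ = 1.51×10⁻¹⁴ A²
I_n = √(1.51×10⁻¹⁴) = 1.23×10⁻⁷ A = 123 nA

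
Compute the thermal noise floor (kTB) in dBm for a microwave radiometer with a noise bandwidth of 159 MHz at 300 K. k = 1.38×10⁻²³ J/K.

−91.8 dBm

P_n = kTB = 1.38×10⁻²³ × 300 × 1.59×10⁸ = 6.58×10⁻¹³ W
In dBm: 10 log₁₀(6.58×10⁻¹³ / 10⁻³) = −91.8 dBm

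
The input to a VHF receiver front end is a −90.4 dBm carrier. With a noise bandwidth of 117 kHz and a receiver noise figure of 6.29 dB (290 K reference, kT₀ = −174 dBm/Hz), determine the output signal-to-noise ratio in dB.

26.6 dB

Noise floor: N = −174 + 10 log₁₀(B) + NF
10 log₁₀(1.17×10⁵) = 50.68 dB
N = −174 + 50.68 + 6.29 = −117.03 dBm
SNR = P_sig − N = −90.4 − (−117.03) = 26.63 dB → 26.6 dB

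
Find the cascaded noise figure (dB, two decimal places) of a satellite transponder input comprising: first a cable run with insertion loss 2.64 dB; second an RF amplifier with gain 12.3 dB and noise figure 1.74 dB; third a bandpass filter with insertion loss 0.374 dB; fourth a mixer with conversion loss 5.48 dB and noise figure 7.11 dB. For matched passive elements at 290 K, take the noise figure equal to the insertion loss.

Convert to linear (a loss of L dB is a gain of −L dB): F_i = 10^(NF_i/10), G_i = 10^(G_i,dB/10)
  Stage 1: F_1 = 10^(2.64/10) = 1.837, G_1 = 10^(−2.64/10) = 0.5445
  Stage 2: F_2 = 10^(1.74/10) = 1.493, G_2 = 10^(12.3/10) = 16.98
  Stage 3: F_3 = 10^(0.374/10) = 1.090, G_3 = 10^(−0.374/10) = 0.9175
  Stage 4: F_4 = 10^(7.11/10) = 5.140, G_4 = 10^(−5.48/10) = 0.2831
Friis cascade:
  F = 1.837 + (1.493 − 1)/0.5445 + (1.090 − 1)/9.247 + (5.140 − 1)/8.484 = 3.239
NF = 10 log₁₀(3.239) = 5.10 dB

5.10 dB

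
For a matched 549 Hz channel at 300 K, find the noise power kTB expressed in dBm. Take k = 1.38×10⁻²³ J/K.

P_n = kTB = 1.38×10⁻²³ × 300 × 5.49×10² = 2.27×10⁻¹⁸ W
In dBm: 10 log₁₀(2.27×10⁻¹⁸ / 10⁻³) = −146.4 dBm

−146.4 dBm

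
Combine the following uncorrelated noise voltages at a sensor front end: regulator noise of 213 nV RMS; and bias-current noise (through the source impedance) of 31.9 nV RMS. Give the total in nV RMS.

Uncorrelated sources add in power (mean-square): V_tot = √(ΣV_i²)
V_tot = √[(2.13×10⁻⁷)² + (3.19×10⁻⁸)²] = 2.15×10⁻⁷ V = 215 nV

215 nV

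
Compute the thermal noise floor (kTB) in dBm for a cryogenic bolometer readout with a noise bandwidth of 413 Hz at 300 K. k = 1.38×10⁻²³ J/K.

−147.7 dBm

P_n = kTB = 1.38×10⁻²³ × 300 × 4.13×10² = 1.71×10⁻¹⁸ W
In dBm: 10 log₁₀(1.71×10⁻¹⁸ / 10⁻³) = −147.7 dBm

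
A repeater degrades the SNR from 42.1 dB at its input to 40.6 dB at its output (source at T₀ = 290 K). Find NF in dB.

NF (dB) = SNR_in(dB) − SNR_out(dB) when the source is at T₀
NF = 42.1 − 40.6 = 1.5 dB

1.5 dB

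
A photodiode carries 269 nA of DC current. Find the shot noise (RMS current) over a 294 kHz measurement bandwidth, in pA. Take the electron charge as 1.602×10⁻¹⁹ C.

159 pA

I_n = √(2qI·B)
2qI·B = 2 × 1.602×10⁻¹⁹ × 2.69×10⁻⁷ × 2.94×10⁵ = 2.53×10⁻²⁰ A²
I_n = √(2.53×10⁻²⁰) = 1.59×10⁻¹⁰ A = 159 pA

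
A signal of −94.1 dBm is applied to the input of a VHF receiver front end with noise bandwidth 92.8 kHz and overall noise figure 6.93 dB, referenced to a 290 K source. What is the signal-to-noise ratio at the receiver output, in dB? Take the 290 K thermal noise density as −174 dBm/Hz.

Noise floor: N = −174 + 10 log₁₀(B) + NF
10 log₁₀(9.28×10⁴) = 49.68 dB
N = −174 + 49.68 + 6.93 = −117.39 dBm
SNR = P_sig − N = −94.1 − (−117.39) = 23.29 dB → 23.3 dB

23.3 dB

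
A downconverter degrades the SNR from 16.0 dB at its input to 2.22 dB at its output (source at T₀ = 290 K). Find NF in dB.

NF (dB) = SNR_in(dB) − SNR_out(dB) when the source is at T₀
NF = 16.0 − 2.22 = 13.78 dB

13.78 dB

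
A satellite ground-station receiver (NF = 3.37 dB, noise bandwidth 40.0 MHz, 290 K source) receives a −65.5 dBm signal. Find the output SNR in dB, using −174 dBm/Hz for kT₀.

29.1 dB

Noise floor: N = −174 + 10 log₁₀(B) + NF
10 log₁₀(4.00×10⁷) = 76.02 dB
N = −174 + 76.02 + 3.37 = −94.61 dBm
SNR = P_sig − N = −65.5 − (−94.61) = 29.11 dB → 29.1 dB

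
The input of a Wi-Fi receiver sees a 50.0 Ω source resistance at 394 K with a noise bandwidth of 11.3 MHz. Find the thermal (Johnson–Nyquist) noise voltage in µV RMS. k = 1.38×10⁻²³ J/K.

V_n = √(4kTRB)
4kTRB = 4 × 1.38×10⁻²³ × 394 × 5.00×10¹ × 1.13×10⁷ = 1.23×10⁻¹¹ V²
V_n = √(1.23×10⁻¹¹) = 3.51×10⁻⁶ V = 3.51 µV

3.51 µV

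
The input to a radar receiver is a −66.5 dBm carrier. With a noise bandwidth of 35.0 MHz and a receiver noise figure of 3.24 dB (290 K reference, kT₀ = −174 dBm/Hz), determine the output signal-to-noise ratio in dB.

Noise floor: N = −174 + 10 log₁₀(B) + NF
10 log₁₀(3.50×10⁷) = 75.44 dB
N = −174 + 75.44 + 3.24 = −95.32 dBm
SNR = P_sig − N = −66.5 − (−95.32) = 28.82 dB → 28.8 dB

28.8 dB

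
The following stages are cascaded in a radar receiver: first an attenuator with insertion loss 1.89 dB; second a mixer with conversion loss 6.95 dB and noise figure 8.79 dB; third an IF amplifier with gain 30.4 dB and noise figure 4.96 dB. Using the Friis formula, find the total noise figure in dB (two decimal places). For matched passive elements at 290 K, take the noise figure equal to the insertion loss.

Convert to linear (a loss of L dB is a gain of −L dB): F_i = 10^(NF_i/10), G_i = 10^(G_i,dB/10)
  Stage 1: F_1 = 10^(1.89/10) = 1.545, G_1 = 10^(−1.89/10) = 0.6471
  Stage 2: F_2 = 10^(8.79/10) = 7.568, G_2 = 10^(−6.95/10) = 0.2018
  Stage 3: F_3 = 10^(4.96/10) = 3.133, G_3 = 10^(30.4/10) = 1096
Friis cascade:
  F = 1.545 + (7.568 − 1)/0.6471 + (3.133 − 1)/0.1306 = 28.03
NF = 10 log₁₀(28.03) = 14.48 dB

14.48 dB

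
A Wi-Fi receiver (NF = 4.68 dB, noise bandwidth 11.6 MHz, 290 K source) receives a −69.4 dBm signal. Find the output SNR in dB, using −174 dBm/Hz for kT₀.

Noise floor: N = −174 + 10 log₁₀(B) + NF
10 log₁₀(1.16×10⁷) = 70.64 dB
N = −174 + 70.64 + 4.68 = −98.68 dBm
SNR = P_sig − N = −69.4 − (−98.68) = 29.28 dB → 29.3 dB

29.3 dB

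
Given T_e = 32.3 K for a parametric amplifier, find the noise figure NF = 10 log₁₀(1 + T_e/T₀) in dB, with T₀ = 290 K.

F = 1 + T_e/T₀ = 1 + 32.3/290 = 1.11138
NF = 10 log₁₀(1.11138) = 0.459 dB

0.459 dB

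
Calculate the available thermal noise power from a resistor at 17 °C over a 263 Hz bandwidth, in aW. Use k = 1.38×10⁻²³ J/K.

T = 17 °C + 273.15 = 290.15 K
P_n = kTB = 1.38×10⁻²³ × 290.15 × 2.63×10² = 1.05×10⁻¹⁸ W = 1.05 aW

1.05 aW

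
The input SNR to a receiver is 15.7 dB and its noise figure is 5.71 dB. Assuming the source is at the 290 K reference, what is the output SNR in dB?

9.99 dB

By definition F = SNR_in/SNR_out, so in dB: SNR_out = SNR_in − NF
SNR_out = 15.7 − 5.71 = 9.99 dB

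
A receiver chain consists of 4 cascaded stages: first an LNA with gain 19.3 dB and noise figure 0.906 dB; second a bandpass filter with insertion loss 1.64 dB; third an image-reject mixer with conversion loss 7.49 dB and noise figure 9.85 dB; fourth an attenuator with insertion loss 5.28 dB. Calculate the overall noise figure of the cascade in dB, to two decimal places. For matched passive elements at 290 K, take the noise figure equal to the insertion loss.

2.08 dB

Convert to linear (a loss of L dB is a gain of −L dB): F_i = 10^(NF_i/10), G_i = 10^(G_i,dB/10)
  Stage 1: F_1 = 10^(0.906/10) = 1.232, G_1 = 10^(19.3/10) = 85.11
  Stage 2: F_2 = 10^(1.64/10) = 1.459, G_2 = 10^(−1.64/10) = 0.6855
  Stage 3: F_3 = 10^(9.85/10) = 9.661, G_3 = 10^(−7.49/10) = 0.1782
  Stage 4: F_4 = 10^(5.28/10) = 3.373, G_4 = 10^(−5.28/10) = 0.2965
Friis cascade:
  F = 1.232 + (1.459 − 1)/85.11 + (9.661 − 1)/58.34 + (3.373 − 1)/10.40 = 1.614
NF = 10 log₁₀(1.614) = 2.08 dB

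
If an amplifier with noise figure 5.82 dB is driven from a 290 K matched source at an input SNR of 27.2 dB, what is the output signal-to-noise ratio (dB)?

21.38 dB

By definition F = SNR_in/SNR_out, so in dB: SNR_out = SNR_in − NF
SNR_out = 27.2 − 5.82 = 21.38 dB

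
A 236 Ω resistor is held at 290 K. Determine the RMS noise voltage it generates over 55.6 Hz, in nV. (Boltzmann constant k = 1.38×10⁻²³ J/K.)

14.5 nV

V_n = √(4kTRB)
4kTRB = 4 × 1.38×10⁻²³ × 290 × 2.36×10² × 5.56×10¹ = 2.10×10⁻¹⁶ V²
V_n = √(2.10×10⁻¹⁶) = 1.45×10⁻⁸ V = 14.5 nV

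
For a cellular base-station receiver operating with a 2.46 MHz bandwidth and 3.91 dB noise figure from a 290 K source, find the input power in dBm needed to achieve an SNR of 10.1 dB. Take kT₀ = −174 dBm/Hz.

Sensitivity = −174 + 10 log₁₀(B) + NF + SNR_min
= −174 + 63.91 + 3.91 + 10.1
= −96.08 dBm → −96.1 dBm

−96.1 dBm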